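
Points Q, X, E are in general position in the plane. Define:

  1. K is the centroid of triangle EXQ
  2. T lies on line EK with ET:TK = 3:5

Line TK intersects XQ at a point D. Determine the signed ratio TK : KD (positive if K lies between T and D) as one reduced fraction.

Set Q = (0, 0), X = (1, 0), E = (0, 1); any affine frame gives the same invariant.
1. K is the centroid of triangle EXQ ⇒ K = (1/3, 1/3)
2. T lies on line EK with ET:TK = 3:5 ⇒ T = (1/8, 3/4)
line TK meets XQ at D = (1/2, 0)
K = T + t·(D−T) with t = 5/9, so TK:KD = 5/9:4/9

TK:KD = 5/4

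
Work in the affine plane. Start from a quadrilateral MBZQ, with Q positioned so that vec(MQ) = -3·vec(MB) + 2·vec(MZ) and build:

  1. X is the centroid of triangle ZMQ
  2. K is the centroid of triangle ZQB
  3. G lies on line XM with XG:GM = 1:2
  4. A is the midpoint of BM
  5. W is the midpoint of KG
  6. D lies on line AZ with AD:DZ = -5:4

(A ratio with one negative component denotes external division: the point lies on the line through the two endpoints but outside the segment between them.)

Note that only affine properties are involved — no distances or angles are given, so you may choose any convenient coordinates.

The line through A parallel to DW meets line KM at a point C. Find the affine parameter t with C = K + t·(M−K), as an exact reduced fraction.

t = 127/52

Work in coordinates with M = (0, 0), B = (1, 0), Z = (0, 1), Q = (-3, 2).
1. X is the centroid of triangle ZMQ ⇒ X = (-1, 1)
2. K is the centroid of triangle ZQB ⇒ K = (-2/3, 1)
3. G lies on line XM with XG:GM = 1:2 ⇒ G = (-2/3, 2/3)
4. A is the midpoint of BM ⇒ A = (1/2, 0)
5. W is the midpoint of KG ⇒ W = (-2/3, 5/6)
6. D lies on line AZ with AD:DZ = -5:4 ⇒ D = (-2, 5)
through A parallel to DW: direction (4/3, -25/6); meets KM at C = (25/26, -75/52)
C = K + t·(M−K) with t = 127/52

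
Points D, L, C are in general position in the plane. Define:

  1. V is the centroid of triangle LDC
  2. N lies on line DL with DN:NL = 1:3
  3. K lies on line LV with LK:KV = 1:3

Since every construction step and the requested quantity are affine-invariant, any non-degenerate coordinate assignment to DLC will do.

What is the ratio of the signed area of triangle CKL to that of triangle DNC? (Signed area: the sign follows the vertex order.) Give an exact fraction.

Work in coordinates with D = (0, 0), L = (1, 0), C = (0, 1).
1. V is the centroid of triangle LDC ⇒ V = (1/3, 1/3)
2. N lies on line DL with DN:NL = 1:3 ⇒ N = (1/4, 0)
3. K lies on line LV with LK:KV = 1:3 ⇒ K = (5/6, 1/12)
2·[CKL] = 1/12, 2·[DNC] = 1/4
[CKL]:[DNC] = 1/12:1/4 = 1/3

[CKL]:[DNC] = 1/3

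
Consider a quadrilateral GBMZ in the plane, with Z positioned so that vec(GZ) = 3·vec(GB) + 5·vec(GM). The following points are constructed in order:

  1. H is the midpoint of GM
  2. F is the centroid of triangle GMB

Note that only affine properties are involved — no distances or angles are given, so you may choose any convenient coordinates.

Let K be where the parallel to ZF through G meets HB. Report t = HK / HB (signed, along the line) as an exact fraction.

t = 2/9

Set G = (0, 0), B = (1, 0), M = (0, 1), Z = (3, 5); any affine frame gives the same invariant.
1. H is the midpoint of GM ⇒ H = (0, 1/2)
2. F is the centroid of triangle GMB ⇒ F = (1/3, 1/3)
through G parallel to ZF: direction (-8/3, -14/3); meets HB at K = (2/9, 7/18)
K = H + t·(B−H) with t = 2/9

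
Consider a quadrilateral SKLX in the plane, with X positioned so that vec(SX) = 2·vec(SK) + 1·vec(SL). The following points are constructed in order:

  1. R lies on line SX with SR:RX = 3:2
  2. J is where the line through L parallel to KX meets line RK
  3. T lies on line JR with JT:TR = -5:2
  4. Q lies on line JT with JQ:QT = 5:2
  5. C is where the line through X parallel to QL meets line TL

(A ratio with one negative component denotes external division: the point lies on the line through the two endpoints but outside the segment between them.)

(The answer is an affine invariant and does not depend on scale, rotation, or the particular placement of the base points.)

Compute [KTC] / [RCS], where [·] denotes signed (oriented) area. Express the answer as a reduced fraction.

[KTC]:[RCS] = -170/261

Set S = (0, 0), K = (1, 0), L = (0, 1), X = (2, 1); any affine frame gives the same invariant.
1. R lies on line SX with SR:RX = 3:2 ⇒ R = (6/5, 3/5)
2. J is where the line through L parallel to KX meets line RK ⇒ J = (2, 3)
3. T lies on line JR with JT:TR = -5:2 ⇒ T = (2/3, -1)
4. Q lies on line JT with JQ:QT = 5:2 ⇒ Q = (22/21, 1/7)
5. C is where the line through X parallel to QL meets line TL ⇒ C = (-3/4, 13/4)
2·[KTC] = -17/6, 2·[RCS] = 87/20
[KTC]:[RCS] = -17/6:87/20 = -170/261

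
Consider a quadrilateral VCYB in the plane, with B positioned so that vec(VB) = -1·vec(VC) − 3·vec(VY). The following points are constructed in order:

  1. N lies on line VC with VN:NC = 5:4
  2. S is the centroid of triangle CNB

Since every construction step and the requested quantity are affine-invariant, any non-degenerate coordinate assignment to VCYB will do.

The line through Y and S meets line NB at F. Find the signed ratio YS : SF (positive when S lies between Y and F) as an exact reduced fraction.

Assign V = (0, 0), C = (1, 0), Y = (0, 1), B = (-1, -3) — the answer is frame-independent, so this choice is without loss of generality.
1. N lies on line VC with VN:NC = 5:4 ⇒ N = (5/9, 0)
2. S is the centroid of triangle CNB ⇒ S = (5/27, -1)
line YS meets NB at F = (145/891, -25/33)
S = Y + t·(F−Y) with t = 33/29, so YS:SF = 33/29:-4/29

YS:SF = -33/4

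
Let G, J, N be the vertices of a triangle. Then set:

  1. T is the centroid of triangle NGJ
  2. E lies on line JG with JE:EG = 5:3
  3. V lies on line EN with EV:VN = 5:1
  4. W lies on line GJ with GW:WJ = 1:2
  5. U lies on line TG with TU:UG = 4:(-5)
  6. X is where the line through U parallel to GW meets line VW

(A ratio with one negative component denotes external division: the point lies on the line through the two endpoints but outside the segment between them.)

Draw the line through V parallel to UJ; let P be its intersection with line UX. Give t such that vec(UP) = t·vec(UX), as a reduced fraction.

t = 61/90

Choose coordinates G = (0, 0), J = (1, 0), N = (0, 1).
1. T is the centroid of triangle NGJ ⇒ T = (1/3, 1/3)
2. E lies on line JG with JE:EG = 5:3 ⇒ E = (3/8, 0)
3. V lies on line EN with EV:VN = 5:1 ⇒ V = (1/16, 5/6)
4. W lies on line GJ with GW:WJ = 1:2 ⇒ W = (1/3, 0)
5. U lies on line TG with TU:UG = 4:(-5) ⇒ U = (5/3, 5/3)
6. X is where the line through U parallel to GW meets line VW ⇒ X = (-5/24, 5/3)
through V parallel to UJ: direction (-2/3, -5/3); meets UX at P = (19/48, 5/3)
P = U + t·(X−U) with t = 61/90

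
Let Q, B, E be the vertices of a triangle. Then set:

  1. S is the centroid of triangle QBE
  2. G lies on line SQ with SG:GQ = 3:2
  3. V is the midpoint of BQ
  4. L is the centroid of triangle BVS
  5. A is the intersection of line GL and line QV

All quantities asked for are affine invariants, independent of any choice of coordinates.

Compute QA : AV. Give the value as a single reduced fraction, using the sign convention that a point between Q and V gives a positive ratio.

Work in coordinates with Q = (0, 0), B = (1, 0), E = (0, 1).
1. S is the centroid of triangle QBE ⇒ S = (1/3, 1/3)
2. G lies on line SQ with SG:GQ = 3:2 ⇒ G = (2/15, 2/15)
3. V is the midpoint of BQ ⇒ V = (1/2, 0)
4. L is the centroid of triangle BVS ⇒ L = (11/18, 1/9)
5. A is the intersection of line GL and line QV ⇒ A = (3, 0)
A = Q + t·(V−Q) with t = 6, so QA:AV = t:(1−t) = 6:-5

QA:AV = -6/5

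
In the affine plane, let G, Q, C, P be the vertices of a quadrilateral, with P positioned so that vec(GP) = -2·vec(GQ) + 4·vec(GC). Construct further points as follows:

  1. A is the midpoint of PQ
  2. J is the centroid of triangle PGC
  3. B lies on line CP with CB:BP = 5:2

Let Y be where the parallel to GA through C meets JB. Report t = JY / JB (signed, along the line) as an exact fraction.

Choose coordinates G = (0, 0), Q = (1, 0), C = (0, 1), P = (-2, 4).
1. A is the midpoint of PQ ⇒ A = (-1/2, 2)
2. J is the centroid of triangle PGC ⇒ J = (-2/3, 5/3)
3. B lies on line CP with CB:BP = 5:2 ⇒ B = (-10/7, 22/7)
through C parallel to GA: direction (-1/2, 2); meets JB at Y = (10/33, -7/33)
Y = J + t·(B−J) with t = -14/11

t = -14/11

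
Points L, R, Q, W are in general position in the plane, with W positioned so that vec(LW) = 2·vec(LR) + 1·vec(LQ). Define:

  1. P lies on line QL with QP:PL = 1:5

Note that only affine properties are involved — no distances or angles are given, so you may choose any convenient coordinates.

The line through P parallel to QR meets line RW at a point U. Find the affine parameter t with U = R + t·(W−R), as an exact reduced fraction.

t = -1/12

Choose coordinates L = (0, 0), R = (1, 0), Q = (0, 1), W = (2, 1).
1. P lies on line QL with QP:PL = 1:5 ⇒ P = (0, 5/6)
through P parallel to QR: direction (1, -1); meets RW at U = (11/12, -1/12)
U = R + t·(W−R) with t = -1/12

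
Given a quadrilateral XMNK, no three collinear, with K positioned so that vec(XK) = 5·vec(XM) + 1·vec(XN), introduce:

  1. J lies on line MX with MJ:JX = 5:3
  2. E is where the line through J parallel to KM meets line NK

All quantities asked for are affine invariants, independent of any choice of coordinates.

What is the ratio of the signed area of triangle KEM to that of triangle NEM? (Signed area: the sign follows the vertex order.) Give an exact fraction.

Assign X = (0, 0), M = (1, 0), N = (0, 1), K = (5, 1) — the answer is frame-independent, so this choice is without loss of generality.
1. J lies on line MX with MJ:JX = 5:3 ⇒ J = (3/8, 0)
2. E is where the line through J parallel to KM meets line NK ⇒ E = (35/8, 1)
2·[KEM] = 5/8, 2·[NEM] = -35/8
[KEM]:[NEM] = 5/8:-35/8 = -1/7

[KEM]:[NEM] = -1/7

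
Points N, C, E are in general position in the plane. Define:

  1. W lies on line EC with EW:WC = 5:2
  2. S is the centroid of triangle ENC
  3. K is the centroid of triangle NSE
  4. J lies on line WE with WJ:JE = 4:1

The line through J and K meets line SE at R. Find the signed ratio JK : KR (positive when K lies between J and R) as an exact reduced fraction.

JK:KR = -10/7

Assign N = (0, 0), C = (1, 0), E = (0, 1) — the answer is frame-independent, so this choice is without loss of generality.
1. W lies on line EC with EW:WC = 5:2 ⇒ W = (5/7, 2/7)
2. S is the centroid of triangle ENC ⇒ S = (1/3, 1/3)
3. K is the centroid of triangle NSE ⇒ K = (1/9, 4/9)
4. J lies on line WE with WJ:JE = 4:1 ⇒ J = (1/7, 6/7)
line JK meets SE at R = (2/15, 11/15)
K = J + t·(R−J) with t = 10/3, so JK:KR = 10/3:-7/3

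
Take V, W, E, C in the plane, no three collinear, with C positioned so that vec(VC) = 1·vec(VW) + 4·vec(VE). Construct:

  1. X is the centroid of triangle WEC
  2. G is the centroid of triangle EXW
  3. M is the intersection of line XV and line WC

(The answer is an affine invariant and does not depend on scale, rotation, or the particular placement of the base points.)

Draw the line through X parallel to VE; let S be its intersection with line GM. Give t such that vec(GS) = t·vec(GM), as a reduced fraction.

t = 1/4

Work in coordinates with V = (0, 0), W = (1, 0), E = (0, 1), C = (1, 4).
1. X is the centroid of triangle WEC ⇒ X = (2/3, 5/3)
2. G is the centroid of triangle EXW ⇒ G = (5/9, 8/9)
3. M is the intersection of line XV and line WC ⇒ M = (1, 5/2)
through X parallel to VE: direction (0, 1); meets GM at S = (2/3, 31/24)
S = G + t·(M−G) with t = 1/4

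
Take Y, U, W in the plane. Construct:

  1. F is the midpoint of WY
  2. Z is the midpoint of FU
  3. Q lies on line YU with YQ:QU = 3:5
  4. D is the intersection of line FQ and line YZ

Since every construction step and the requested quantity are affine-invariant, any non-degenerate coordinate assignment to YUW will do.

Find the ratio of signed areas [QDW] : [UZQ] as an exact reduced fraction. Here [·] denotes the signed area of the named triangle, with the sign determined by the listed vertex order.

[QDW]:[UZQ] = -18/55

Set Y = (0, 0), U = (1, 0), W = (0, 1); any affine frame gives the same invariant.
1. F is the midpoint of WY ⇒ F = (0, 1/2)
2. Z is the midpoint of FU ⇒ Z = (1/2, 1/4)
3. Q lies on line YU with YQ:QU = 3:5 ⇒ Q = (3/8, 0)
4. D is the intersection of line FQ and line YZ ⇒ D = (3/11, 3/22)
2·[QDW] = -9/176, 2·[UZQ] = 5/32
[QDW]:[UZQ] = -9/176:5/32 = -18/55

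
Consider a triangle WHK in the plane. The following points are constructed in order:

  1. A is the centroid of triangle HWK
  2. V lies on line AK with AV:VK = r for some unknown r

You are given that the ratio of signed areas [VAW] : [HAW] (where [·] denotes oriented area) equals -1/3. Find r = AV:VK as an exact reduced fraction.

Set W = (0, 0), H = (1, 0), K = (0, 1); any affine frame gives the same invariant.
1. A is the centroid of triangle HWK ⇒ A = (1/3, 1/3)
2. With AV:VK = r, write λ = r/(r+1) so V = A + λ·(K−A); V is affine-linear in λ
Every point depending on V is an affine combination of V and λ-independent points, so each such coordinate is linear in λ; the λ² term in each signed area is a multiple of (K−A)×(K−A) = 0, so 2·[VAW] and 2·[HAW] are each linear in λ. Evaluating at λ=0 and λ=1:
  2·[VAW] = -1/3·λ,   2·[HAW] = 1/3
So [VAW]:[HAW] = (-1/3·λ) / (1/3). Setting this equal to -1/3:
  -1/3·λ = -1/3·(1/3)  ⇒  λ = 1/3
Then r = λ/(1−λ) = (1/3)/(2/3) = 1/2. Check: with r = 1/2, V = (2/9, 5/9) and [VAW]:[HAW] = -1/3 as required.

r = 1/2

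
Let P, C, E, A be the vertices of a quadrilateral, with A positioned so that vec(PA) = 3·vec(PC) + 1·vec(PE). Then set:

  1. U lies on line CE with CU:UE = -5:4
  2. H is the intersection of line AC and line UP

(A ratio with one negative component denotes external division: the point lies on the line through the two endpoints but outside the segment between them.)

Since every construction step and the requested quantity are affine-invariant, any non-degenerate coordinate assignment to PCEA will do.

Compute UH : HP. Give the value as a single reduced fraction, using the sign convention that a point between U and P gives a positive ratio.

Set P = (0, 0), C = (1, 0), E = (0, 1), A = (3, 1); any affine frame gives the same invariant.
1. U lies on line CE with CU:UE = -5:4 ⇒ U = (-4, 5)
2. H is the intersection of line AC and line UP ⇒ H = (2/7, -5/14)
H = U + t·(P−U) with t = 15/14, so UH:HP = t:(1−t) = 15/14:-1/14

UH:HP = -15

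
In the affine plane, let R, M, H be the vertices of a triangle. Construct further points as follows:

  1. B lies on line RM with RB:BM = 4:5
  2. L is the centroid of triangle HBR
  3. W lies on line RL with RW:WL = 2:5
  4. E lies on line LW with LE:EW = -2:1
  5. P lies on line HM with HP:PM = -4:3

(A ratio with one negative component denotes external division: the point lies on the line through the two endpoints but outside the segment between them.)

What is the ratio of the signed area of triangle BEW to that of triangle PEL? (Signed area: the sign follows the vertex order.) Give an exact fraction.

Set R = (0, 0), M = (1, 0), H = (0, 1); any affine frame gives the same invariant.
1. B lies on line RM with RB:BM = 4:5 ⇒ B = (4/9, 0)
2. L is the centroid of triangle HBR ⇒ L = (4/27, 1/3)
3. W lies on line RL with RW:WL = 2:5 ⇒ W = (8/189, 2/21)
4. E lies on line LW with LE:EW = -2:1 ⇒ E = (-4/63, -1/7)
5. P lies on line HM with HP:PM = -4:3 ⇒ P = (4, -3)
2·[BEW] = -20/189, 2·[PEL] = -160/63
[BEW]:[PEL] = -20/189:-160/63 = 1/24

[BEW]:[PEL] = 1/24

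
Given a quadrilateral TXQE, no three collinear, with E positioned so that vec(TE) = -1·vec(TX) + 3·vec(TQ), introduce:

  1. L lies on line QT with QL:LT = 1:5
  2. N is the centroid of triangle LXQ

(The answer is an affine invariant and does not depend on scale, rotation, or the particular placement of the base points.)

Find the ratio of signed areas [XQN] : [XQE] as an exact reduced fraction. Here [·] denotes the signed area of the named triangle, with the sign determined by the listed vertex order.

[XQN]:[XQE] = -1/18

Choose coordinates T = (0, 0), X = (1, 0), Q = (0, 1), E = (-1, 3).
1. L lies on line QT with QL:LT = 1:5 ⇒ L = (0, 5/6)
2. N is the centroid of triangle LXQ ⇒ N = (1/3, 11/18)
2·[XQN] = 1/18, 2·[XQE] = -1
[XQN]:[XQE] = 1/18:-1 = -1/18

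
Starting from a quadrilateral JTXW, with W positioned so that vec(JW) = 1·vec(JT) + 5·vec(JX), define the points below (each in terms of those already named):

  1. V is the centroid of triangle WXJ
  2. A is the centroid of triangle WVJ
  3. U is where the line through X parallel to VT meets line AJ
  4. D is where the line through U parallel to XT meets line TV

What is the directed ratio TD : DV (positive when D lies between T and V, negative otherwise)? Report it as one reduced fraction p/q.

TD:DV = -2/13

Assign J = (0, 0), T = (1, 0), X = (0, 1), W = (1, 5) — the answer is frame-independent, so this choice is without loss of generality.
1. V is the centroid of triangle WXJ ⇒ V = (1/3, 2)
2. A is the centroid of triangle WVJ ⇒ A = (4/9, 7/3)
3. U is where the line through X parallel to VT meets line AJ ⇒ U = (4/33, 7/11)
4. D is where the line through U parallel to XT meets line TV ⇒ D = (37/33, -4/11)
D = T + t·(V−T) with t = -2/11, so TD:DV = t:(1−t) = -2/11:13/11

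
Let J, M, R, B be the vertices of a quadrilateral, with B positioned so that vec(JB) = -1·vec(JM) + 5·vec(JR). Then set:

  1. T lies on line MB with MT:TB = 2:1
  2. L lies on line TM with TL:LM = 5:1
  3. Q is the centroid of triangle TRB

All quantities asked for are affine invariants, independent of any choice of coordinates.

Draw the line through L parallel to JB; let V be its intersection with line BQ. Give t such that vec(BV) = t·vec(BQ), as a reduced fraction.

t = 5

Set J = (0, 0), M = (1, 0), R = (0, 1), B = (-1, 5); any affine frame gives the same invariant.
1. T lies on line MB with MT:TB = 2:1 ⇒ T = (-1/3, 10/3)
2. L lies on line TM with TL:LM = 5:1 ⇒ L = (7/9, 5/9)
3. Q is the centroid of triangle TRB ⇒ Q = (-4/9, 28/9)
through L parallel to JB: direction (-1, 5); meets BQ at V = (16/9, -40/9)
V = B + t·(Q−B) with t = 5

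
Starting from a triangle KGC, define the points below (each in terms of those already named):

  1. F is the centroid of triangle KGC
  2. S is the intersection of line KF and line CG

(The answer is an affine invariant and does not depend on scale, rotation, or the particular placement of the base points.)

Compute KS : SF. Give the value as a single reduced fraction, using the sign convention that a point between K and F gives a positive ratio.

KS:SF = -3

Work in coordinates with K = (0, 0), G = (1, 0), C = (0, 1).
1. F is the centroid of triangle KGC ⇒ F = (1/3, 1/3)
2. S is the intersection of line KF and line CG ⇒ S = (1/2, 1/2)
S = K + t·(F−K) with t = 3/2, so KS:SF = t:(1−t) = 3/2:-1/2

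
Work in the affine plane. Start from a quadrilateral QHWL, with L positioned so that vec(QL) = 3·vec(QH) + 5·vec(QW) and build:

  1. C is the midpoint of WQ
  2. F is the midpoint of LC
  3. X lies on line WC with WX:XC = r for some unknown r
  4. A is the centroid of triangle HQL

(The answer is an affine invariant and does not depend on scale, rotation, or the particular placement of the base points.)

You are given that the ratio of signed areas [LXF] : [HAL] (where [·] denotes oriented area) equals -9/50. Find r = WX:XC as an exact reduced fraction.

Work in coordinates with Q = (0, 0), H = (1, 0), W = (0, 1), L = (3, 5).
1. C is the midpoint of WQ ⇒ C = (0, 1/2)
2. F is the midpoint of LC ⇒ F = (3/2, 11/4)
3. With WX:XC = r, write λ = r/(r+1) so X = W + λ·(C−W); X is affine-linear in λ
4. A is the centroid of triangle HQL ⇒ A = (4/3, 5/3)
Every point depending on X is an affine combination of X and λ-independent points, so each such coordinate is linear in λ; the λ² term in each signed area is a multiple of (C−W)×(C−W) = 0, so 2·[LXF] and 2·[HAL] are each linear in λ. Evaluating at λ=0 and λ=1:
  2·[LXF] = -3/4·λ + 3/4,   2·[HAL] = -5/3
So [LXF]:[HAL] = (-3/4·λ + 3/4) / (-5/3). Setting this equal to -9/50:
  -3/4·λ + 3/4 = -9/50·(-5/3)  ⇒  λ = 3/5
Then r = λ/(1−λ) = (3/5)/(2/5) = 3/2. Check: with r = 3/2, X = (0, 7/10) and [LXF]:[HAL] = -9/50 as required.

r = 3/2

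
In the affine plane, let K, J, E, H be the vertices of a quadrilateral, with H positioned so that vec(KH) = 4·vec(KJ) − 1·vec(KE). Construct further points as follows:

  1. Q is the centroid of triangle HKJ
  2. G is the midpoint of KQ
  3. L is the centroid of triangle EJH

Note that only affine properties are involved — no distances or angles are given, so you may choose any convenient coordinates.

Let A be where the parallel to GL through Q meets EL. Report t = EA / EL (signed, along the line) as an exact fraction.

t = 5/4

Work in coordinates with K = (0, 0), J = (1, 0), E = (0, 1), H = (4, -1).
1. Q is the centroid of triangle HKJ ⇒ Q = (5/3, -1/3)
2. G is the midpoint of KQ ⇒ G = (5/6, -1/6)
3. L is the centroid of triangle EJH ⇒ L = (5/3, 0)
through Q parallel to GL: direction (5/6, 1/6); meets EL at A = (25/12, -1/4)
A = E + t·(L−E) with t = 5/4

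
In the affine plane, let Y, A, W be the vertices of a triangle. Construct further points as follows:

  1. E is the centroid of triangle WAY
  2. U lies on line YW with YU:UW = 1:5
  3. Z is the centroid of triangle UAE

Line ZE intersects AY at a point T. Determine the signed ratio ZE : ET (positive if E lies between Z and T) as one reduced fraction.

Work in coordinates with Y = (0, 0), A = (1, 0), W = (0, 1).
1. E is the centroid of triangle WAY ⇒ E = (1/3, 1/3)
2. U lies on line YW with YU:UW = 1:5 ⇒ U = (0, 1/6)
3. Z is the centroid of triangle UAE ⇒ Z = (4/9, 1/6)
line ZE meets AY at T = (5/9, 0)
E = Z + t·(T−Z) with t = -1, so ZE:ET = -1:2

ZE:ET = -1/2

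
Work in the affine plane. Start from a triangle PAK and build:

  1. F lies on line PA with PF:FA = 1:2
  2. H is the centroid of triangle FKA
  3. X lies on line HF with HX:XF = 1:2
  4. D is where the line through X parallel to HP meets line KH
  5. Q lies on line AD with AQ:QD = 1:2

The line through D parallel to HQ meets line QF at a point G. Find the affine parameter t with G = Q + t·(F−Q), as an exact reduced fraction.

t = 2/25

Assign P = (0, 0), A = (1, 0), K = (0, 1) — the answer is frame-independent, so this choice is without loss of generality.
1. F lies on line PA with PF:FA = 1:2 ⇒ F = (1/3, 0)
2. H is the centroid of triangle FKA ⇒ H = (4/9, 1/3)
3. X lies on line HF with HX:XF = 1:2 ⇒ X = (11/27, 2/9)
4. D is where the line through X parallel to HP meets line KH ⇒ D = (13/27, 5/18)
5. Q lies on line AD with AQ:QD = 1:2 ⇒ Q = (67/81, 5/54)
through D parallel to HQ: direction (31/81, -13/54); meets QF at G = (319/405, 23/270)
G = Q + t·(F−Q) with t = 2/25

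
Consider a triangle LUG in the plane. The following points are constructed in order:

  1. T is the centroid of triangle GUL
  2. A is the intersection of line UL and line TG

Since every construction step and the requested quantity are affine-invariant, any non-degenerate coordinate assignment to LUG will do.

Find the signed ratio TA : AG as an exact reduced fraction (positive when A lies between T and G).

Set L = (0, 0), U = (1, 0), G = (0, 1); any affine frame gives the same invariant.
1. T is the centroid of triangle GUL ⇒ T = (1/3, 1/3)
2. A is the intersection of line UL and line TG ⇒ A = (1/2, 0)
A = T + t·(G−T) with t = -1/2, so TA:AG = t:(1−t) = -1/2:3/2

TA:AG = -1/3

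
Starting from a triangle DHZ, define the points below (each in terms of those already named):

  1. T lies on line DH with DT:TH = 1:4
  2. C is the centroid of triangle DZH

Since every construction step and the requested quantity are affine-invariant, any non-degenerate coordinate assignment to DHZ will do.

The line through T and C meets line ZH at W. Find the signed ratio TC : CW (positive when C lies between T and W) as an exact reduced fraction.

Set D = (0, 0), H = (1, 0), Z = (0, 1); any affine frame gives the same invariant.
1. T lies on line DH with DT:TH = 1:4 ⇒ T = (1/5, 0)
2. C is the centroid of triangle DZH ⇒ C = (1/3, 1/3)
line TC meets ZH at W = (3/7, 4/7)
C = T + t·(W−T) with t = 7/12, so TC:CW = 7/12:5/12

TC:CW = 7/5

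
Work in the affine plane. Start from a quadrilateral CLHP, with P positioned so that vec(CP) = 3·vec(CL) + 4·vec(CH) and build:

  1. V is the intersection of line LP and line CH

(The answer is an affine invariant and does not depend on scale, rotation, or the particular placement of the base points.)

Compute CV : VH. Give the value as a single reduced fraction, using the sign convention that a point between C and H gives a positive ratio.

CV:VH = -2/3

Work in coordinates with C = (0, 0), L = (1, 0), H = (0, 1), P = (3, 4).
1. V is the intersection of line LP and line CH ⇒ V = (0, -2)
V = C + t·(H−C) with t = -2, so CV:VH = t:(1−t) = -2:3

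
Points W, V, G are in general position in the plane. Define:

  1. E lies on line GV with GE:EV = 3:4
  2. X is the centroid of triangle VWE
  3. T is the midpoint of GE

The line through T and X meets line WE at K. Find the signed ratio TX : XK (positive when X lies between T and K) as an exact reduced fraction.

Choose coordinates W = (0, 0), V = (1, 0), G = (0, 1).
1. E lies on line GV with GE:EV = 3:4 ⇒ E = (3/7, 4/7)
2. X is the centroid of triangle VWE ⇒ X = (10/21, 4/21)
3. T is the midpoint of GE ⇒ T = (3/14, 11/14)
line TX meets WE at K = (6/17, 8/17)
X = T + t·(K−T) with t = 17/9, so TX:XK = 17/9:-8/9

TX:XK = -17/8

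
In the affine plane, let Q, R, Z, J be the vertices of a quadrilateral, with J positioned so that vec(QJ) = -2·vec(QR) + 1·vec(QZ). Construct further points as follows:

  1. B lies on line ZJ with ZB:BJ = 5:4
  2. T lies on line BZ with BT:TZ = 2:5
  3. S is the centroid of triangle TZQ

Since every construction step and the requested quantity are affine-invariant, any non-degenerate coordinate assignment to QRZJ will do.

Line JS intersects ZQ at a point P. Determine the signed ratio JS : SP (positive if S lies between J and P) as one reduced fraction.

Set Q = (0, 0), R = (1, 0), Z = (0, 1), J = (-2, 1); any affine frame gives the same invariant.
1. B lies on line ZJ with ZB:BJ = 5:4 ⇒ B = (-10/9, 1)
2. T lies on line BZ with BT:TZ = 2:5 ⇒ T = (-50/63, 1)
3. S is the centroid of triangle TZQ ⇒ S = (-50/189, 2/3)
line JS meets ZQ at P = (0, 101/164)
S = J + t·(P−J) with t = 164/189, so JS:SP = 164/189:25/189

JS:SP = 164/25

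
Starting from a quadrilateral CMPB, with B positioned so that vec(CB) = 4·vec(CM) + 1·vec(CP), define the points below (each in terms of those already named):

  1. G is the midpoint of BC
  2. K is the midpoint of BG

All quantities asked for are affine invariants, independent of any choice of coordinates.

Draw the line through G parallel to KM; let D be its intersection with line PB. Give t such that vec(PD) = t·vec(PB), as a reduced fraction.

t = 5/6

Choose coordinates C = (0, 0), M = (1, 0), P = (0, 1), B = (4, 1).
1. G is the midpoint of BC ⇒ G = (2, 1/2)
2. K is the midpoint of BG ⇒ K = (3, 3/4)
through G parallel to KM: direction (-2, -3/4); meets PB at D = (10/3, 1)
D = P + t·(B−P) with t = 5/6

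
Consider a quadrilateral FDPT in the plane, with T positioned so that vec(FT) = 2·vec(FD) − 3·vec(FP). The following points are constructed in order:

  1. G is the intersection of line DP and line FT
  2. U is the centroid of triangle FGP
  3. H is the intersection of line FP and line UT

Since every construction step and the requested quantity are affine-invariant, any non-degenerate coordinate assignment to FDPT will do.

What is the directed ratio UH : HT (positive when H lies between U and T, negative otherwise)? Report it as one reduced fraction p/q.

Work in coordinates with F = (0, 0), D = (1, 0), P = (0, 1), T = (2, -3).
1. G is the intersection of line DP and line FT ⇒ G = (-2, 3)
2. U is the centroid of triangle FGP ⇒ U = (-2/3, 4/3)
3. H is the intersection of line FP and line UT ⇒ H = (0, 1/4)
H = U + t·(T−U) with t = 1/4, so UH:HT = t:(1−t) = 1/4:3/4

UH:HT = 1/3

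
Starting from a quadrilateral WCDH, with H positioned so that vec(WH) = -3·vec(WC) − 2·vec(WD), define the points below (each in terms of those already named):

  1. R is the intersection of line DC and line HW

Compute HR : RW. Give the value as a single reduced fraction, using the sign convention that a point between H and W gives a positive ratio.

HR:RW = -6

Work in coordinates with W = (0, 0), C = (1, 0), D = (0, 1), H = (-3, -2).
1. R is the intersection of line DC and line HW ⇒ R = (3/5, 2/5)
R = H + t·(W−H) with t = 6/5, so HR:RW = t:(1−t) = 6/5:-1/5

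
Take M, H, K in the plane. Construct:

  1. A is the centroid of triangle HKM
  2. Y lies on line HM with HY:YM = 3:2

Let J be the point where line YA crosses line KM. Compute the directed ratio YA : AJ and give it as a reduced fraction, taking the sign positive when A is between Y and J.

Work in coordinates with M = (0, 0), H = (1, 0), K = (0, 1).
1. A is the centroid of triangle HKM ⇒ A = (1/3, 1/3)
2. Y lies on line HM with HY:YM = 3:2 ⇒ Y = (2/5, 0)
line YA meets KM at J = (0, 2)
A = Y + t·(J−Y) with t = 1/6, so YA:AJ = 1/6:5/6

YA:AJ = 1/5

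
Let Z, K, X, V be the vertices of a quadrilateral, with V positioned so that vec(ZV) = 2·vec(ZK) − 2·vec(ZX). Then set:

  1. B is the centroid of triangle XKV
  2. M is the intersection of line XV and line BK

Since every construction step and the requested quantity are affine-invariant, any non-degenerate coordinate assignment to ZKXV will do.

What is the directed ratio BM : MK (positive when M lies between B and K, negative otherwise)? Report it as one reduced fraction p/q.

Choose coordinates Z = (0, 0), K = (1, 0), X = (0, 1), V = (2, -2).
1. B is the centroid of triangle XKV ⇒ B = (1, -1/3)
2. M is the intersection of line XV and line BK ⇒ M = (1, -1/2)
M = B + t·(K−B) with t = -1/2, so BM:MK = t:(1−t) = -1/2:3/2

BM:MK = -1/3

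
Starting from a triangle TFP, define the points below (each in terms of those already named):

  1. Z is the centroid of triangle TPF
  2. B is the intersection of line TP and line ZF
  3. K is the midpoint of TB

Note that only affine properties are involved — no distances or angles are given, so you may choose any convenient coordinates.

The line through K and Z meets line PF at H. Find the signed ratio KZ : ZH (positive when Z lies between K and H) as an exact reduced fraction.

Assign T = (0, 0), F = (1, 0), P = (0, 1) — the answer is frame-independent, so this choice is without loss of generality.
1. Z is the centroid of triangle TPF ⇒ Z = (1/3, 1/3)
2. B is the intersection of line TP and line ZF ⇒ B = (0, 1/2)
3. K is the midpoint of TB ⇒ K = (0, 1/4)
line KZ meets PF at H = (3/5, 2/5)
Z = K + t·(H−K) with t = 5/9, so KZ:ZH = 5/9:4/9

KZ:ZH = 5/4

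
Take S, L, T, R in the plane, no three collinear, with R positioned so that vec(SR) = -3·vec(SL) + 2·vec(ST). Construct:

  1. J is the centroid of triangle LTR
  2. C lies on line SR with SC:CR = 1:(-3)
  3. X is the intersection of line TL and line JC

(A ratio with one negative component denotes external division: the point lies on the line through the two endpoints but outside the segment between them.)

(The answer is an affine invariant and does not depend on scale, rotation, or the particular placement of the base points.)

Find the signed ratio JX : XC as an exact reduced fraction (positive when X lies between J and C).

JX:XC = -4/3

Choose coordinates S = (0, 0), L = (1, 0), T = (0, 1), R = (-3, 2).
1. J is the centroid of triangle LTR ⇒ J = (-2/3, 1)
2. C lies on line SR with SC:CR = 1:(-3) ⇒ C = (3/2, -1)
3. X is the intersection of line TL and line JC ⇒ X = (8, -7)
X = J + t·(C−J) with t = 4, so JX:XC = t:(1−t) = 4:-3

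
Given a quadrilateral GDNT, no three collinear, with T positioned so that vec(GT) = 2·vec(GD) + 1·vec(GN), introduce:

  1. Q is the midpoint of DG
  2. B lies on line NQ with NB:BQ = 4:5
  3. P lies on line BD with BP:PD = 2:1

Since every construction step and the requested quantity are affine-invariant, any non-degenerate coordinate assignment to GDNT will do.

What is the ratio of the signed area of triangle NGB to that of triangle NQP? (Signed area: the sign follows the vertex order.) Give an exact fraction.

Assign G = (0, 0), D = (1, 0), N = (0, 1), T = (2, 1) — the answer is frame-independent, so this choice is without loss of generality.
1. Q is the midpoint of DG ⇒ Q = (1/2, 0)
2. B lies on line NQ with NB:BQ = 4:5 ⇒ B = (2/9, 5/9)
3. P lies on line BD with BP:PD = 2:1 ⇒ P = (20/27, 5/27)
2·[NGB] = 2/9, 2·[NQP] = 1/3
[NGB]:[NQP] = 2/9:1/3 = 2/3

[NGB]:[NQP] = 2/3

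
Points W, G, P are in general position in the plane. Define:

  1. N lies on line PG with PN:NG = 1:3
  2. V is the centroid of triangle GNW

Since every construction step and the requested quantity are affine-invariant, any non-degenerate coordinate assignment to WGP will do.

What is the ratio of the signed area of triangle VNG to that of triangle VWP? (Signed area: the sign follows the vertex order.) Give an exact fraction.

Assign W = (0, 0), G = (1, 0), P = (0, 1) — the answer is frame-independent, so this choice is without loss of generality.
1. N lies on line PG with PN:NG = 1:3 ⇒ N = (1/4, 3/4)
2. V is the centroid of triangle GNW ⇒ V = (5/12, 1/4)
2·[VNG] = -1/4, 2·[VWP] = -5/12
[VNG]:[VWP] = -1/4:-5/12 = 3/5

[VNG]:[VWP] = 3/5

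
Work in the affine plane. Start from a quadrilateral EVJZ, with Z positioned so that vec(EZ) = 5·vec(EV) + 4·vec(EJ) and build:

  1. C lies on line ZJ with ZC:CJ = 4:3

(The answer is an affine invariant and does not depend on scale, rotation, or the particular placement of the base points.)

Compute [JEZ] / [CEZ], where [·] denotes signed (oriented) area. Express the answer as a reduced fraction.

[JEZ]:[CEZ] = 7/4

Assign E = (0, 0), V = (1, 0), J = (0, 1), Z = (5, 4) — the answer is frame-independent, so this choice is without loss of generality.
1. C lies on line ZJ with ZC:CJ = 4:3 ⇒ C = (15/7, 16/7)
2·[JEZ] = 5, 2·[CEZ] = 20/7
[JEZ]:[CEZ] = 5:20/7 = 7/4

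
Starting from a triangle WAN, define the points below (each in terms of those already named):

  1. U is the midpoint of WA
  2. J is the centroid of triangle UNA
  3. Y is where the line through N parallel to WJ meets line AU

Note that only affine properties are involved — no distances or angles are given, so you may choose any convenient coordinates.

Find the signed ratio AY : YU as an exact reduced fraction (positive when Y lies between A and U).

Set W = (0, 0), A = (1, 0), N = (0, 1); any affine frame gives the same invariant.
1. U is the midpoint of WA ⇒ U = (1/2, 0)
2. J is the centroid of triangle UNA ⇒ J = (1/2, 1/3)
3. Y is where the line through N parallel to WJ meets line AU ⇒ Y = (-3/2, 0)
Y = A + t·(U−A) with t = 5, so AY:YU = t:(1−t) = 5:-4

AY:YU = -5/4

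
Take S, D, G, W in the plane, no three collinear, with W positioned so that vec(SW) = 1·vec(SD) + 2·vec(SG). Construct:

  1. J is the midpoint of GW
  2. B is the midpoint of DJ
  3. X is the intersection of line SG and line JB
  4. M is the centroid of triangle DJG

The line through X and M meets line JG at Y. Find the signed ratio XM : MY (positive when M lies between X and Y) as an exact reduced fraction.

Assign S = (0, 0), D = (1, 0), G = (0, 1), W = (1, 2) — the answer is frame-independent, so this choice is without loss of generality.
1. J is the midpoint of GW ⇒ J = (1/2, 3/2)
2. B is the midpoint of DJ ⇒ B = (3/4, 3/4)
3. X is the intersection of line SG and line JB ⇒ X = (0, 3)
4. M is the centroid of triangle DJG ⇒ M = (1/2, 5/6)
line XM meets JG at Y = (3/8, 11/8)
M = X + t·(Y−X) with t = 4/3, so XM:MY = 4/3:-1/3

XM:MY = -4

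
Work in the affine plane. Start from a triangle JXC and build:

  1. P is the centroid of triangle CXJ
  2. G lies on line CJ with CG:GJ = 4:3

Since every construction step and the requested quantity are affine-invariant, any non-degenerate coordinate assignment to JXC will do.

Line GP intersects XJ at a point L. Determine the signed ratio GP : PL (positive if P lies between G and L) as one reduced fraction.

GP:PL = 2/7

Work in coordinates with J = (0, 0), X = (1, 0), C = (0, 1).
1. P is the centroid of triangle CXJ ⇒ P = (1/3, 1/3)
2. G lies on line CJ with CG:GJ = 4:3 ⇒ G = (0, 3/7)
line GP meets XJ at L = (3/2, 0)
P = G + t·(L−G) with t = 2/9, so GP:PL = 2/9:7/9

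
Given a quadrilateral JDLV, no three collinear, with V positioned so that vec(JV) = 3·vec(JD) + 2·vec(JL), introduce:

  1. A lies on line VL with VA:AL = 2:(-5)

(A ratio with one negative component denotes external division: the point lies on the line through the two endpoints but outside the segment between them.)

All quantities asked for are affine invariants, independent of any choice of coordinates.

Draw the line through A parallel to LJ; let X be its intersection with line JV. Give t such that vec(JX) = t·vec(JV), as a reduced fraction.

t = 5/3

Assign J = (0, 0), D = (1, 0), L = (0, 1), V = (3, 2) — the answer is frame-independent, so this choice is without loss of generality.
1. A lies on line VL with VA:AL = 2:(-5) ⇒ A = (5, 8/3)
through A parallel to LJ: direction (0, -1); meets JV at X = (5, 10/3)
X = J + t·(V−J) with t = 5/3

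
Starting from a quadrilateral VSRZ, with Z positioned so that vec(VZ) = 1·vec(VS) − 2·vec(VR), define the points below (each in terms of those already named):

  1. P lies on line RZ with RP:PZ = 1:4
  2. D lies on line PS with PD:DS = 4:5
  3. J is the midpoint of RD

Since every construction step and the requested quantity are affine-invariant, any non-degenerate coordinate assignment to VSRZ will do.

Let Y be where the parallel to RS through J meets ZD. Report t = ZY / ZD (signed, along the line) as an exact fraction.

t = 17/16

Work in coordinates with V = (0, 0), S = (1, 0), R = (0, 1), Z = (1, -2).
1. P lies on line RZ with RP:PZ = 1:4 ⇒ P = (1/5, 2/5)
2. D lies on line PS with PD:DS = 4:5 ⇒ D = (5/9, 2/9)
3. J is the midpoint of RD ⇒ J = (5/18, 11/18)
through J parallel to RS: direction (1, -1); meets ZD at Y = (19/36, 13/36)
Y = Z + t·(D−Z) with t = 17/16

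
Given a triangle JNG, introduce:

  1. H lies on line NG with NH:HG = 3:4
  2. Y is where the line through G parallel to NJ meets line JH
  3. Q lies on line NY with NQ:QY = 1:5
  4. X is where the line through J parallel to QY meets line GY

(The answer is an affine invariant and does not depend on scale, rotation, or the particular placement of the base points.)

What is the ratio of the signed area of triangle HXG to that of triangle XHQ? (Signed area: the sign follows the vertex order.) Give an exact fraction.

Set J = (0, 0), N = (1, 0), G = (0, 1); any affine frame gives the same invariant.
1. H lies on line NG with NH:HG = 3:4 ⇒ H = (4/7, 3/7)
2. Y is where the line through G parallel to NJ meets line JH ⇒ Y = (4/3, 1)
3. Q lies on line NY with NQ:QY = 1:5 ⇒ Q = (19/18, 1/6)
4. X is where the line through J parallel to QY meets line GY ⇒ X = (1/3, 1)
2·[HXG] = 4/21, 2·[XHQ] = 3/14
[HXG]:[XHQ] = 4/21:3/14 = 8/9

[HXG]:[XHQ] = 8/9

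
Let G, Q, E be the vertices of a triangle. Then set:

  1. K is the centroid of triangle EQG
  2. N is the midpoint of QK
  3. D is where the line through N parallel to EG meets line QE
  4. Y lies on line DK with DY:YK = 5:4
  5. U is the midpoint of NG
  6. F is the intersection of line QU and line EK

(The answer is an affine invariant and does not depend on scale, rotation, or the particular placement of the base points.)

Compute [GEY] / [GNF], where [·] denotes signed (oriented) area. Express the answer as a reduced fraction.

[GEY]:[GNF] = 130/9

Work in coordinates with G = (0, 0), Q = (1, 0), E = (0, 1).
1. K is the centroid of triangle EQG ⇒ K = (1/3, 1/3)
2. N is the midpoint of QK ⇒ N = (2/3, 1/6)
3. D is where the line through N parallel to EG meets line QE ⇒ D = (2/3, 1/3)
4. Y lies on line DK with DY:YK = 5:4 ⇒ Y = (13/27, 1/3)
5. U is the midpoint of NG ⇒ U = (1/3, 1/12)
6. F is the intersection of line QU and line EK ⇒ F = (7/15, 1/15)
2·[GEY] = -13/27, 2·[GNF] = -1/30
[GEY]:[GNF] = -13/27:-1/30 = 130/9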